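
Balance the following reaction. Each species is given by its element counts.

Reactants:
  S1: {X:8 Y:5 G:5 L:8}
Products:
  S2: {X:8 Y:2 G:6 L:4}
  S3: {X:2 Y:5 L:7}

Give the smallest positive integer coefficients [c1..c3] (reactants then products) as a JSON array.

Coefficients: [6, 5, 4]

X: 6·8 = 48 | 5·8+4·2 = 48
Y: 6·5 = 30 | 5·2+4·5 = 30
G: 6·5 = 30 | 5·6+4·0 = 30
L: 6·8 = 48 | 5·4+4·7 = 48
gcd(6,5,4) = 1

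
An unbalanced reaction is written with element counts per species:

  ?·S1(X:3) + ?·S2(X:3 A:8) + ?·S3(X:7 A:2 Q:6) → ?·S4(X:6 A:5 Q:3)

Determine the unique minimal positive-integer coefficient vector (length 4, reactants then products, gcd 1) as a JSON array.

Coefficients: [2, 3, 3, 6]

X: 2·3+3·3+3·7 = 36 | 6·6 = 36
A: 2·0+3·8+3·2 = 30 | 6·5 = 30
Q: 2·0+3·0+3·6 = 18 | 6·3 = 18
gcd(2,3,3,6) = 1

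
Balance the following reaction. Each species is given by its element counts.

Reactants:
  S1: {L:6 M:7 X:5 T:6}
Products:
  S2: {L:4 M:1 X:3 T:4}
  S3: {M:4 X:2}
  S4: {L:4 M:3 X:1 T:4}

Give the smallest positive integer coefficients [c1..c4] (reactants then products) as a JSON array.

L: 4·6 = 24 | 3·4+4·0+3·4 = 24
M: 4·7 = 28 | 3·1+4·4+3·3 = 28
X: 4·5 = 20 | 3·3+4·2+3·1 = 20
T: 4·6 = 24 | 3·4+4·0+3·4 = 24
gcd(4,3,4,3) = 1

Coefficients: [4, 3, 4, 3]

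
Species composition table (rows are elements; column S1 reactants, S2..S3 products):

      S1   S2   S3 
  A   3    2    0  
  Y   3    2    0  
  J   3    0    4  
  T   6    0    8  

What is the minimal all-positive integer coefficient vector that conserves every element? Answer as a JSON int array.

Coefficients: [4, 6, 3]

A: 4·3 = 12 | 6·2+3·0 = 12
Y: 4·3 = 12 | 6·2+3·0 = 12
J: 4·3 = 12 | 6·0+3·4 = 12
T: 4·6 = 24 | 6·0+3·8 = 24
gcd(4,6,3) = 1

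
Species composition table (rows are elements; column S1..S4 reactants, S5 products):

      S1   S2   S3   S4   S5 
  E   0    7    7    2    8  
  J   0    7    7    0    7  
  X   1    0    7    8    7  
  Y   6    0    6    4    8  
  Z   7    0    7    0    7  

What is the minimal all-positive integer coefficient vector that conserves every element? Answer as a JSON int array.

Coefficients: [4, 4, 2, 3, 6]

E: 4·0+4·7+2·7+3·2 = 48 | 6·8 = 48
J: 4·0+4·7+2·7+3·0 = 42 | 6·7 = 42
X: 4·1+4·0+2·7+3·8 = 42 | 6·7 = 42
Y: 4·6+4·0+2·6+3·4 = 48 | 6·8 = 48
Z: 4·7+4·0+2·7+3·0 = 42 | 6·7 = 42
gcd(4,4,2,3,6) = 1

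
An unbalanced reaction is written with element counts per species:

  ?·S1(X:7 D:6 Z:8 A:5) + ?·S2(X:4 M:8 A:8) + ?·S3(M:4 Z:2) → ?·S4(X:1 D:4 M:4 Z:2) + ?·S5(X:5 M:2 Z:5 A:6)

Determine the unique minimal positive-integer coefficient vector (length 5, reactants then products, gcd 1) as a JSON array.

Coefficients: [4, 2, 5, 6, 6]

X: 4·7+2·4+5·0 = 36 | 6·1+6·5 = 36
D: 4·6+2·0+5·0 = 24 | 6·4+6·0 = 24
M: 4·0+2·8+5·4 = 36 | 6·4+6·2 = 36
Z: 4·8+2·0+5·2 = 42 | 6·2+6·5 = 42
A: 4·5+2·8+5·0 = 36 | 6·0+6·6 = 36
gcd(4,2,5,6,6) = 1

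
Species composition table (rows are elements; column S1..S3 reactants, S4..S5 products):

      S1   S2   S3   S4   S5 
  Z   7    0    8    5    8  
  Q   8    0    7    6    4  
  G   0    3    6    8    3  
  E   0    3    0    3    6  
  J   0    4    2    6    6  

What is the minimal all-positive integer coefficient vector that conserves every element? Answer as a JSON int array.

Z: 1·7+5·0+2·8 = 23 | 3·5+1·8 = 23
Q: 1·8+5·0+2·7 = 22 | 3·6+1·4 = 22
G: 1·0+5·3+2·6 = 27 | 3·8+1·3 = 27
E: 1·0+5·3+2·0 = 15 | 3·3+1·6 = 15
J: 1·0+5·4+2·2 = 24 | 3·6+1·6 = 24
gcd(1,5,2,3,1) = 1

Coefficients: [1, 5, 2, 3, 1]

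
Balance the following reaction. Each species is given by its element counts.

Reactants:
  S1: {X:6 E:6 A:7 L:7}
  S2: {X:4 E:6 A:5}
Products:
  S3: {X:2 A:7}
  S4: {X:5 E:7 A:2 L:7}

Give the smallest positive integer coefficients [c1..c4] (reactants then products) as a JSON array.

X: 6·6+1·4 = 40 | 5·2+6·5 = 40
E: 6·6+1·6 = 42 | 5·0+6·7 = 42
A: 6·7+1·5 = 47 | 5·7+6·2 = 47
L: 6·7+1·0 = 42 | 5·0+6·7 = 42
gcd(6,1,5,6) = 1

Coefficients: [6, 1, 5, 6]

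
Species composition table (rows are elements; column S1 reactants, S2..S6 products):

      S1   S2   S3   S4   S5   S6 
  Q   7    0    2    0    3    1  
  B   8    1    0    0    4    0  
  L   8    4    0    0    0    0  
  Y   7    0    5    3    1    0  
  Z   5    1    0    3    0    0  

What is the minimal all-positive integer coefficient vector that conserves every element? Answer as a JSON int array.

Q: 2·7 = 14 | 4·0+1·2+2·0+3·3+3·1 = 14
B: 2·8 = 16 | 4·1+1·0+2·0+3·4+3·0 = 16
L: 2·8 = 16 | 4·4+1·0+2·0+3·0+3·0 = 16
Y: 2·7 = 14 | 4·0+1·5+2·3+3·1+3·0 = 14
Z: 2·5 = 10 | 4·1+1·0+2·3+3·0+3·0 = 10
gcd(2,4,1,2,3,3) = 1

Coefficients: [2, 4, 1, 2, 3, 3]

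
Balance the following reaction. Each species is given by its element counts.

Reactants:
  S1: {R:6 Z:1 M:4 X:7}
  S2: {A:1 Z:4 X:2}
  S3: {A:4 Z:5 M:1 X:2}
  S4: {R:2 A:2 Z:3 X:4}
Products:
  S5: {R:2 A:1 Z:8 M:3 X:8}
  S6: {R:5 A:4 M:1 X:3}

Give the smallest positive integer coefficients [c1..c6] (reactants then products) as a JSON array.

R: 4·6+3·0+3·0+3·2 = 30 | 5·2+4·5 = 30
A: 4·0+3·1+3·4+3·2 = 21 | 5·1+4·4 = 21
Z: 4·1+3·4+3·5+3·3 = 40 | 5·8+4·0 = 40
M: 4·4+3·0+3·1+3·0 = 19 | 5·3+4·1 = 19
X: 4·7+3·2+3·2+3·4 = 52 | 5·8+4·3 = 52
gcd(4,3,3,3,5,4) = 1

Coefficients: [4, 3, 3, 3, 5, 4]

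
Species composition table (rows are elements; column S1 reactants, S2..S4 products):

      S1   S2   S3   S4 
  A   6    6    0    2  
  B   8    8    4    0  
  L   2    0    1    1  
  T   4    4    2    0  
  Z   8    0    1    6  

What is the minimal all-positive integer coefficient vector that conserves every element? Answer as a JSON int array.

A: 5·6 = 30 | 3·6+4·0+6·2 = 30
B: 5·8 = 40 | 3·8+4·4+6·0 = 40
L: 5·2 = 10 | 3·0+4·1+6·1 = 10
T: 5·4 = 20 | 3·4+4·2+6·0 = 20
Z: 5·8 = 40 | 3·0+4·1+6·6 = 40
gcd(5,3,4,6) = 1

Coefficients: [5, 3, 4, 6]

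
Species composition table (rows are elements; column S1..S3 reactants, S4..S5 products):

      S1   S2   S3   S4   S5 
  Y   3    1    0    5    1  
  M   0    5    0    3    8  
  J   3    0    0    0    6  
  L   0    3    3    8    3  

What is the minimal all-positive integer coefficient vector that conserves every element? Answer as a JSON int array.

Y: 4·3+5·1+5·0 = 17 | 3·5+2·1 = 17
M: 4·0+5·5+5·0 = 25 | 3·3+2·8 = 25
J: 4·3+5·0+5·0 = 12 | 3·0+2·6 = 12
L: 4·0+5·3+5·3 = 30 | 3·8+2·3 = 30
gcd(4,5,5,3,2) = 1

Coefficients: [4, 5, 5, 3, 2]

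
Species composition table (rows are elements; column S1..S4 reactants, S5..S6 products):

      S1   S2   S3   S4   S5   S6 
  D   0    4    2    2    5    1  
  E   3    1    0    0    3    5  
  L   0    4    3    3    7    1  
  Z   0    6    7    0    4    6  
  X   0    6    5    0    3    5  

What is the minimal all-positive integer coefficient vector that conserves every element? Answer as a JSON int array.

D: 5·0+1·4+2·2+2·2 = 12 | 2·5+2·1 = 12
E: 5·3+1·1+2·0+2·0 = 16 | 2·3+2·5 = 16
L: 5·0+1·4+2·3+2·3 = 16 | 2·7+2·1 = 16
Z: 5·0+1·6+2·7+2·0 = 20 | 2·4+2·6 = 20
X: 5·0+1·6+2·5+2·0 = 16 | 2·3+2·5 = 16
gcd(5,1,2,2,2,2) = 1

Coefficients: [5, 1, 2, 2, 2, 2]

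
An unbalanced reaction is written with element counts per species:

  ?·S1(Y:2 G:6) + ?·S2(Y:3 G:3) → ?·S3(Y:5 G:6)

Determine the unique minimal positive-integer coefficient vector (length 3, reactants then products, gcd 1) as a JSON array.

Y: 1·2+6·3 = 20 | 4·5 = 20
G: 1·6+6·3 = 24 | 4·6 = 24
gcd(1,6,4) = 1

Coefficients: [1, 6, 4]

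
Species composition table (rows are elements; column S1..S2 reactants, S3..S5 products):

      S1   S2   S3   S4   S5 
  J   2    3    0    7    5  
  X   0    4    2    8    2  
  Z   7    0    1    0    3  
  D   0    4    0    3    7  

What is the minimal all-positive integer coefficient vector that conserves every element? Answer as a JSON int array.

J: 2·2+6·3 = 22 | 5·0+1·7+3·5 = 22
X: 2·0+6·4 = 24 | 5·2+1·8+3·2 = 24
Z: 2·7+6·0 = 14 | 5·1+1·0+3·3 = 14
D: 2·0+6·4 = 24 | 5·0+1·3+3·7 = 24
gcd(2,6,5,1,3) = 1

Coefficients: [2, 6, 5, 1, 3]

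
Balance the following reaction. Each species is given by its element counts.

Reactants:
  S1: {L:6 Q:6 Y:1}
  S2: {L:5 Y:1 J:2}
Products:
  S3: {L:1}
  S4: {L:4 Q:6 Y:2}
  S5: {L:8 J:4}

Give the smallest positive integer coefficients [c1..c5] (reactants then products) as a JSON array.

Coefficients: [2, 2, 6, 2, 1]

L: 2·6+2·5 = 22 | 6·1+2·4+1·8 = 22
Q: 2·6+2·0 = 12 | 6·0+2·6+1·0 = 12
Y: 2·1+2·1 = 4 | 6·0+2·2+1·0 = 4
J: 2·0+2·2 = 4 | 6·0+2·0+1·4 = 4
gcd(2,2,6,2,1) = 1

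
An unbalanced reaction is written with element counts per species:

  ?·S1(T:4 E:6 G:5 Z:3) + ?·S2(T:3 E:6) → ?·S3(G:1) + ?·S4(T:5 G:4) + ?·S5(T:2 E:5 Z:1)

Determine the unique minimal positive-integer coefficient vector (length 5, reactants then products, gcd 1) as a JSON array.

Coefficients: [2, 3, 6, 1, 6]

T: 2·4+3·3 = 17 | 6·0+1·5+6·2 = 17
E: 2·6+3·6 = 30 | 6·0+1·0+6·5 = 30
G: 2·5+3·0 = 10 | 6·1+1·4+6·0 = 10
Z: 2·3+3·0 = 6 | 6·0+1·0+6·1 = 6
gcd(2,3,6,1,6) = 1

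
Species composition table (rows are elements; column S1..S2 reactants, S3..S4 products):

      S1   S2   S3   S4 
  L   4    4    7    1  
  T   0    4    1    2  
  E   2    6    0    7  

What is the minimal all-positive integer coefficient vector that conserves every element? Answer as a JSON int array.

L: 5·4+3·4 = 32 | 4·7+4·1 = 32
T: 5·0+3·4 = 12 | 4·1+4·2 = 12
E: 5·2+3·6 = 28 | 4·0+4·7 = 28
gcd(5,3,4,4) = 1

Coefficients: [5, 3, 4, 4]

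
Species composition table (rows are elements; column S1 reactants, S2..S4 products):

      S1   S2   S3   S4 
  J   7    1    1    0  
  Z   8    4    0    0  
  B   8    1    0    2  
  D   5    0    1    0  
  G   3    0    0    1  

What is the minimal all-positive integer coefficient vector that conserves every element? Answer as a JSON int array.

Coefficients: [1, 2, 5, 3]

J: 1·7 = 7 | 2·1+5·1+3·0 = 7
Z: 1·8 = 8 | 2·4+5·0+3·0 = 8
B: 1·8 = 8 | 2·1+5·0+3·2 = 8
D: 1·5 = 5 | 2·0+5·1+3·0 = 5
G: 1·3 = 3 | 2·0+5·0+3·1 = 3
gcd(1,2,5,3) = 1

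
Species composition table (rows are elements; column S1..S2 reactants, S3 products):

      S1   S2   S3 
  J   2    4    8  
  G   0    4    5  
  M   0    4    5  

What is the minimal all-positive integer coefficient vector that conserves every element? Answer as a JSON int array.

Coefficients: [6, 5, 4]

J: 6·2+5·4 = 32 | 4·8 = 32
G: 6·0+5·4 = 20 | 4·5 = 20
M: 6·0+5·4 = 20 | 4·5 = 20
gcd(6,5,4) = 1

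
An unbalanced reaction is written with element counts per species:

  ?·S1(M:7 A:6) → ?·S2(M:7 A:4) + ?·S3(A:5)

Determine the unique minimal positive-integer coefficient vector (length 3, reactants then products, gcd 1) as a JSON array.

Coefficients: [5, 5, 2]

M: 5·7 = 35 | 5·7+2·0 = 35
A: 5·6 = 30 | 5·4+2·5 = 30
gcd(5,5,2) = 1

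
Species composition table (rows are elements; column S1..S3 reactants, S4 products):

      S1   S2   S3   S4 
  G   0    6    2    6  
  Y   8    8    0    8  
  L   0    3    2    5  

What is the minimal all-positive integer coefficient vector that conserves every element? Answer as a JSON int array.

G: 2·0+1·6+6·2 = 18 | 3·6 = 18
Y: 2·8+1·8+6·0 = 24 | 3·8 = 24
L: 2·0+1·3+6·2 = 15 | 3·5 = 15
gcd(2,1,6,3) = 1

Coefficients: [2, 1, 6, 3]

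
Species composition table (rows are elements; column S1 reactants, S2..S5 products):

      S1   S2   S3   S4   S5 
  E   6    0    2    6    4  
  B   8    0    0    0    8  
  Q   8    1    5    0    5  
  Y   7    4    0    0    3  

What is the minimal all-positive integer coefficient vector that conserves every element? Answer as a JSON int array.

Coefficients: [5, 5, 2, 1, 5]

E: 5·6 = 30 | 5·0+2·2+1·6+5·4 = 30
B: 5·8 = 40 | 5·0+2·0+1·0+5·8 = 40
Q: 5·8 = 40 | 5·1+2·5+1·0+5·5 = 40
Y: 5·7 = 35 | 5·4+2·0+1·0+5·3 = 35
gcd(5,5,2,1,5) = 1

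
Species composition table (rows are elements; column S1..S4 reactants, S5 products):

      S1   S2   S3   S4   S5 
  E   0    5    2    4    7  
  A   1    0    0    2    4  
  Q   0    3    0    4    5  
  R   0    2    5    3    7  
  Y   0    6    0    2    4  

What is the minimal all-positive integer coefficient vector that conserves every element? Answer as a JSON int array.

Coefficients: [6, 1, 2, 3, 3]

E: 6·0+1·5+2·2+3·4 = 21 | 3·7 = 21
A: 6·1+1·0+2·0+3·2 = 12 | 3·4 = 12
Q: 6·0+1·3+2·0+3·4 = 15 | 3·5 = 15
R: 6·0+1·2+2·5+3·3 = 21 | 3·7 = 21
Y: 6·0+1·6+2·0+3·2 = 12 | 3·4 = 12
gcd(6,1,2,3,3) = 1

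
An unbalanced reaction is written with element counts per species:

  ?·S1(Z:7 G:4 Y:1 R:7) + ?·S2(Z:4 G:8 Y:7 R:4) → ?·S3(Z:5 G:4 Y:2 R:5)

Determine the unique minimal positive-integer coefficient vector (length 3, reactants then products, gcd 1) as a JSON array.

Z: 3·7+1·4 = 25 | 5·5 = 25
G: 3·4+1·8 = 20 | 5·4 = 20
Y: 3·1+1·7 = 10 | 5·2 = 10
R: 3·7+1·4 = 25 | 5·5 = 25
gcd(3,1,5) = 1

Coefficients: [3, 1, 5]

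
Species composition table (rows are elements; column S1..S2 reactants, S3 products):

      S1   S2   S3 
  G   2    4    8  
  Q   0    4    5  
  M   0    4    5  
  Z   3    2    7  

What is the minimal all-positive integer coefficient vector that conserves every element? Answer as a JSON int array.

Coefficients: [6, 5, 4]

G: 6·2+5·4 = 32 | 4·8 = 32
Q: 6·0+5·4 = 20 | 4·5 = 20
M: 6·0+5·4 = 20 | 4·5 = 20
Z: 6·3+5·2 = 28 | 4·7 = 28
gcd(6,5,4) = 1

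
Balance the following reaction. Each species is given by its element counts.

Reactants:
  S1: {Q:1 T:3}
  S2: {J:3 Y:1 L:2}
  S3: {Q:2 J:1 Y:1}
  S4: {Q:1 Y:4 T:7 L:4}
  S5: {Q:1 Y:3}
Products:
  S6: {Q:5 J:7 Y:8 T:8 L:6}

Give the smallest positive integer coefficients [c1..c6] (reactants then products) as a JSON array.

Coefficients: [3, 4, 2, 1, 2, 2]

Q: 3·1+4·0+2·2+1·1+2·1 = 10 | 2·5 = 10
J: 3·0+4·3+2·1+1·0+2·0 = 14 | 2·7 = 14
Y: 3·0+4·1+2·1+1·4+2·3 = 16 | 2·8 = 16
T: 3·3+4·0+2·0+1·7+2·0 = 16 | 2·8 = 16
L: 3·0+4·2+2·0+1·4+2·0 = 12 | 2·6 = 12
gcd(3,4,2,1,2,2) = 1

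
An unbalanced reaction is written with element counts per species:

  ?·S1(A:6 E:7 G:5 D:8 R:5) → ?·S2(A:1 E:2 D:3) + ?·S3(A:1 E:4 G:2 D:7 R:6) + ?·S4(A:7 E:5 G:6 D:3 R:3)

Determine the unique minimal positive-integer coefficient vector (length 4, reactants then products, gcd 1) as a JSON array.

A: 6·6 = 36 | 5·1+3·1+4·7 = 36
E: 6·7 = 42 | 5·2+3·4+4·5 = 42
G: 6·5 = 30 | 5·0+3·2+4·6 = 30
D: 6·8 = 48 | 5·3+3·7+4·3 = 48
R: 6·5 = 30 | 5·0+3·6+4·3 = 30
gcd(6,5,3,4) = 1

Coefficients: [6, 5, 3, 4]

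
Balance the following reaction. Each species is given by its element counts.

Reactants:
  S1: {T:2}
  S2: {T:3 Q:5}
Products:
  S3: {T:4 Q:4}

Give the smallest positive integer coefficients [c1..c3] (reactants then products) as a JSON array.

T: 4·2+4·3 = 20 | 5·4 = 20
Q: 4·0+4·5 = 20 | 5·4 = 20
gcd(4,4,5) = 1

Coefficients: [4, 4, 5]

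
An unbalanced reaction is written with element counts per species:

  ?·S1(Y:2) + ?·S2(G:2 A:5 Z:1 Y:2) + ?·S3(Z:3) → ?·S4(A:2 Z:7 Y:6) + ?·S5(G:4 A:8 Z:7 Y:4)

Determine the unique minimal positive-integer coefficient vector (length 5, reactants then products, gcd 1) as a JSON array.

G: 3·0+2·2+4·0 = 4 | 1·0+1·4 = 4
A: 3·0+2·5+4·0 = 10 | 1·2+1·8 = 10
Z: 3·0+2·1+4·3 = 14 | 1·7+1·7 = 14
Y: 3·2+2·2+4·0 = 10 | 1·6+1·4 = 10
gcd(3,2,4,1,1) = 1

Coefficients: [3, 2, 4, 1, 1]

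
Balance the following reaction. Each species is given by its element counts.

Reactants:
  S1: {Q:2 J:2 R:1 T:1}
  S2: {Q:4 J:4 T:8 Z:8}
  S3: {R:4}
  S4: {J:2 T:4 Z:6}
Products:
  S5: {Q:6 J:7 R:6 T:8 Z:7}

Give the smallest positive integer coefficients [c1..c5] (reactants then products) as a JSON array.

Coefficients: [4, 1, 2, 1, 2]

Q: 4·2+1·4+2·0+1·0 = 12 | 2·6 = 12
J: 4·2+1·4+2·0+1·2 = 14 | 2·7 = 14
R: 4·1+1·0+2·4+1·0 = 12 | 2·6 = 12
T: 4·1+1·8+2·0+1·4 = 16 | 2·8 = 16
Z: 4·0+1·8+2·0+1·6 = 14 | 2·7 = 14
gcd(4,1,2,1,2) = 1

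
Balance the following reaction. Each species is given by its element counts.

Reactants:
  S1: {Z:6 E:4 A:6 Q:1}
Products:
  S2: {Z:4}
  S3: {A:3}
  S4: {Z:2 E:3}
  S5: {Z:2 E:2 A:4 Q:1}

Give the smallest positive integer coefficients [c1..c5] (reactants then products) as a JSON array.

Z: 3·6 = 18 | 2·4+2·0+2·2+3·2 = 18
E: 3·4 = 12 | 2·0+2·0+2·3+3·2 = 12
A: 3·6 = 18 | 2·0+2·3+2·0+3·4 = 18
Q: 3·1 = 3 | 2·0+2·0+2·0+3·1 = 3
gcd(3,2,2,2,3) = 1

Coefficients: [3, 2, 2, 2, 3]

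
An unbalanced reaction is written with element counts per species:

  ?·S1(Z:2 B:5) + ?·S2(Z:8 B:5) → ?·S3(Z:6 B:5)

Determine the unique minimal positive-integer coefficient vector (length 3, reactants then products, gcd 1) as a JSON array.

Coefficients: [1, 2, 3]

Z: 1·2+2·8 = 18 | 3·6 = 18
B: 1·5+2·5 = 15 | 3·5 = 15
gcd(1,2,3) = 1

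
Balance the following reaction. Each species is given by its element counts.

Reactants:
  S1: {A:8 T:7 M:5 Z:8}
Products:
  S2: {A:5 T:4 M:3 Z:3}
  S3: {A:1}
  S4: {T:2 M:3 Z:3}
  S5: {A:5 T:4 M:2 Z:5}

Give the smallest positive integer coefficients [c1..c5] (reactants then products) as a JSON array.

A: 2·8 = 16 | 1·5+1·1+1·0+2·5 = 16
T: 2·7 = 14 | 1·4+1·0+1·2+2·4 = 14
M: 2·5 = 10 | 1·3+1·0+1·3+2·2 = 10
Z: 2·8 = 16 | 1·3+1·0+1·3+2·5 = 16
gcd(2,1,1,1,2) = 1

Coefficients: [2, 1, 1, 1, 2]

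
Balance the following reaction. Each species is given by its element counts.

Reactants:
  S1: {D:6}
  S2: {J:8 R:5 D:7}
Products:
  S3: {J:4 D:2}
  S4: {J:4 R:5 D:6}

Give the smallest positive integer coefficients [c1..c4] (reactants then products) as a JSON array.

Coefficients: [1, 6, 6, 6]

J: 1·0+6·8 = 48 | 6·4+6·4 = 48
R: 1·0+6·5 = 30 | 6·0+6·5 = 30
D: 1·6+6·7 = 48 | 6·2+6·6 = 48
gcd(1,6,6,6) = 1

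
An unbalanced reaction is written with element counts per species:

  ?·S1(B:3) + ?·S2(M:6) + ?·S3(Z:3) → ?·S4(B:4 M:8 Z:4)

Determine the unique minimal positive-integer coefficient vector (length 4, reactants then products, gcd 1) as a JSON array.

B: 4·3+4·0+4·0 = 12 | 3·4 = 12
M: 4·0+4·6+4·0 = 24 | 3·8 = 24
Z: 4·0+4·0+4·3 = 12 | 3·4 = 12
gcd(4,4,4,3) = 1

Coefficients: [4, 4, 4, 3]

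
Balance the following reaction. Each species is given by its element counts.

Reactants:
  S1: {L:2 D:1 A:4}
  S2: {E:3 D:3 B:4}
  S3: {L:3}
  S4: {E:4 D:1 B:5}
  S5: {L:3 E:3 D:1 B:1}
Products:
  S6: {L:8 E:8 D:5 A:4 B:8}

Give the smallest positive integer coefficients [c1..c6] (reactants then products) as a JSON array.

L: 5·2+4·0+6·3+4·0+4·3 = 40 | 5·8 = 40
E: 5·0+4·3+6·0+4·4+4·3 = 40 | 5·8 = 40
D: 5·1+4·3+6·0+4·1+4·1 = 25 | 5·5 = 25
A: 5·4+4·0+6·0+4·0+4·0 = 20 | 5·4 = 20
B: 5·0+4·4+6·0+4·5+4·1 = 40 | 5·8 = 40
gcd(5,4,6,4,4,5) = 1

Coefficients: [5, 4, 6, 4, 4, 5]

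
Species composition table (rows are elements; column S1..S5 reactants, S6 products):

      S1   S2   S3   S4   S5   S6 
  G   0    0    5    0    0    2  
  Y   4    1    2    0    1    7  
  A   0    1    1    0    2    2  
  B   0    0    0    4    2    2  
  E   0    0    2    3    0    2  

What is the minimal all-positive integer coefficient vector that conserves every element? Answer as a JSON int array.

G: 6·0+6·0+2·5+2·0+1·0 = 10 | 5·2 = 10
Y: 6·4+6·1+2·2+2·0+1·1 = 35 | 5·7 = 35
A: 6·0+6·1+2·1+2·0+1·2 = 10 | 5·2 = 10
B: 6·0+6·0+2·0+2·4+1·2 = 10 | 5·2 = 10
E: 6·0+6·0+2·2+2·3+1·0 = 10 | 5·2 = 10
gcd(6,6,2,2,1,5) = 1

Coefficients: [6, 6, 2, 2, 1, 5]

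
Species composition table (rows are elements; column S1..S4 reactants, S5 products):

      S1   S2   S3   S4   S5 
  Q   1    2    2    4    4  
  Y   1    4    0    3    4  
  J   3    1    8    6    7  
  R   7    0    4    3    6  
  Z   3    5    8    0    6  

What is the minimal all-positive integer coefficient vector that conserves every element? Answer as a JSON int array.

Q: 2·1+2·2+1·2+2·4 = 16 | 4·4 = 16
Y: 2·1+2·4+1·0+2·3 = 16 | 4·4 = 16
J: 2·3+2·1+1·8+2·6 = 28 | 4·7 = 28
R: 2·7+2·0+1·4+2·3 = 24 | 4·6 = 24
Z: 2·3+2·5+1·8+2·0 = 24 | 4·6 = 24
gcd(2,2,1,2,4) = 1

Coefficients: [2, 2, 1, 2, 4]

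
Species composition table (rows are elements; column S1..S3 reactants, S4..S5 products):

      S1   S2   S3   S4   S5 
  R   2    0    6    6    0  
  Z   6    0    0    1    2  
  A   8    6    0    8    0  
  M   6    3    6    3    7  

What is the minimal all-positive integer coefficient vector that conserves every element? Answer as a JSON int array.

R: 3·2+4·0+5·6 = 36 | 6·6+6·0 = 36
Z: 3·6+4·0+5·0 = 18 | 6·1+6·2 = 18
A: 3·8+4·6+5·0 = 48 | 6·8+6·0 = 48
M: 3·6+4·3+5·6 = 60 | 6·3+6·7 = 60
gcd(3,4,5,6,6) = 1

Coefficients: [3, 4, 5, 6, 6]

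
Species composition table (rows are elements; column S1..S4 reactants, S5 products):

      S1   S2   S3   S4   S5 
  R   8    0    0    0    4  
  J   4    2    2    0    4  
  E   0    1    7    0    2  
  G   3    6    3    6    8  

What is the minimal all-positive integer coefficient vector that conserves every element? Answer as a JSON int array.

R: 3·8+5·0+1·0+1·0 = 24 | 6·4 = 24
J: 3·4+5·2+1·2+1·0 = 24 | 6·4 = 24
E: 3·0+5·1+1·7+1·0 = 12 | 6·2 = 12
G: 3·3+5·6+1·3+1·6 = 48 | 6·8 = 48
gcd(3,5,1,1,6) = 1

Coefficients: [3, 5, 1, 1, 6]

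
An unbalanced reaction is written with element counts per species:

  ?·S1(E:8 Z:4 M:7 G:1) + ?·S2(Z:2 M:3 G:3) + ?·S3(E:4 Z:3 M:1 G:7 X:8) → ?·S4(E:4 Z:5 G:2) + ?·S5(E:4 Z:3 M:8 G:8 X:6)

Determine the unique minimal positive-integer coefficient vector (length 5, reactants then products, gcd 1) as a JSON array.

E: 2·8+5·0+3·4 = 28 | 3·4+4·4 = 28
Z: 2·4+5·2+3·3 = 27 | 3·5+4·3 = 27
M: 2·7+5·3+3·1 = 32 | 3·0+4·8 = 32
G: 2·1+5·3+3·7 = 38 | 3·2+4·8 = 38
X: 2·0+5·0+3·8 = 24 | 3·0+4·6 = 24
gcd(2,5,3,3,4) = 1

Coefficients: [2, 5, 3, 3, 4]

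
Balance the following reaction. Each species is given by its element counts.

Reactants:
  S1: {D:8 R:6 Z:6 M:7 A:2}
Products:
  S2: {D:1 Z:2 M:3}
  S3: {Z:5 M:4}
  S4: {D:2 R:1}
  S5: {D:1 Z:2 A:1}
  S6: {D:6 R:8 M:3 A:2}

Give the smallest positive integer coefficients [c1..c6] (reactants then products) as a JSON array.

D: 5·8 = 40 | 6·1+2·0+6·2+4·1+3·6 = 40
R: 5·6 = 30 | 6·0+2·0+6·1+4·0+3·8 = 30
Z: 5·6 = 30 | 6·2+2·5+6·0+4·2+3·0 = 30
M: 5·7 = 35 | 6·3+2·4+6·0+4·0+3·3 = 35
A: 5·2 = 10 | 6·0+2·0+6·0+4·1+3·2 = 10
gcd(5,6,2,6,4,3) = 1

Coefficients: [5, 6, 2, 6, 4, 3]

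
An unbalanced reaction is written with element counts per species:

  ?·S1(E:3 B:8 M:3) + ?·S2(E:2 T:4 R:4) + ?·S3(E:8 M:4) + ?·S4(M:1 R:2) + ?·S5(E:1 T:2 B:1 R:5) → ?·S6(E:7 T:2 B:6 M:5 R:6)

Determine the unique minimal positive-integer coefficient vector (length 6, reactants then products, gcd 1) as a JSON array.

E: 4·3+1·2+3·8+6·0+4·1 = 42 | 6·7 = 42
T: 4·0+1·4+3·0+6·0+4·2 = 12 | 6·2 = 12
B: 4·8+1·0+3·0+6·0+4·1 = 36 | 6·6 = 36
M: 4·3+1·0+3·4+6·1+4·0 = 30 | 6·5 = 30
R: 4·0+1·4+3·0+6·2+4·5 = 36 | 6·6 = 36
gcd(4,1,3,6,4,6) = 1

Coefficients: [4, 1, 3, 6, 4, 6]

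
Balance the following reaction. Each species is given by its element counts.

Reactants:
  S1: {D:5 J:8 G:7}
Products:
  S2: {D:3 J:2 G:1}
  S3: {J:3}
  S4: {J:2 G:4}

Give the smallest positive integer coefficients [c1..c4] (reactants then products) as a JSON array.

D: 3·5 = 15 | 5·3+2·0+4·0 = 15
J: 3·8 = 24 | 5·2+2·3+4·2 = 24
G: 3·7 = 21 | 5·1+2·0+4·4 = 21
gcd(3,5,2,4) = 1

Coefficients: [3, 5, 2, 4]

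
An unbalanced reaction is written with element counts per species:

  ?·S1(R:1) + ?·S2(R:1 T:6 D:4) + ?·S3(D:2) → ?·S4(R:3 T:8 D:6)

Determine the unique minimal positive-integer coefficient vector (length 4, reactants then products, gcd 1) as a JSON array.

R: 5·1+4·1+1·0 = 9 | 3·3 = 9
T: 5·0+4·6+1·0 = 24 | 3·8 = 24
D: 5·0+4·4+1·2 = 18 | 3·6 = 18
gcd(5,4,1,3) = 1

Coefficients: [5, 4, 1, 3]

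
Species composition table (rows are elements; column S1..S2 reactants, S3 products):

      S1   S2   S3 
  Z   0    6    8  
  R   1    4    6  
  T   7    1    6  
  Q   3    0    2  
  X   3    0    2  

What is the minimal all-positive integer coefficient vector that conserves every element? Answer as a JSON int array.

Z: 2·0+4·6 = 24 | 3·8 = 24
R: 2·1+4·4 = 18 | 3·6 = 18
T: 2·7+4·1 = 18 | 3·6 = 18
Q: 2·3+4·0 = 6 | 3·2 = 6
X: 2·3+4·0 = 6 | 3·2 = 6
gcd(2,4,3) = 1

Coefficients: [2, 4, 3]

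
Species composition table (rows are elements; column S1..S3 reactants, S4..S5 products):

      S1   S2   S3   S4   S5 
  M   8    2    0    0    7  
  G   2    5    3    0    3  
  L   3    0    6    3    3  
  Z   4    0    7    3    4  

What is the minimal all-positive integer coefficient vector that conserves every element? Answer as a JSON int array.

M: 5·8+1·2+1·0 = 42 | 1·0+6·7 = 42
G: 5·2+1·5+1·3 = 18 | 1·0+6·3 = 18
L: 5·3+1·0+1·6 = 21 | 1·3+6·3 = 21
Z: 5·4+1·0+1·7 = 27 | 1·3+6·4 = 27
gcd(5,1,1,1,6) = 1

Coefficients: [5, 1, 1, 1, 6]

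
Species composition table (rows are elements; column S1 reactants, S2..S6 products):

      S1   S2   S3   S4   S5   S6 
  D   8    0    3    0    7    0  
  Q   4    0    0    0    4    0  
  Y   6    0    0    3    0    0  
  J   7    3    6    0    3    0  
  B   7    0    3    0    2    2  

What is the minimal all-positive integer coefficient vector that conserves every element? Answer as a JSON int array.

D: 3·8 = 24 | 2·0+1·3+6·0+3·7+6·0 = 24
Q: 3·4 = 12 | 2·0+1·0+6·0+3·4+6·0 = 12
Y: 3·6 = 18 | 2·0+1·0+6·3+3·0+6·0 = 18
J: 3·7 = 21 | 2·3+1·6+6·0+3·3+6·0 = 21
B: 3·7 = 21 | 2·0+1·3+6·0+3·2+6·2 = 21
gcd(3,2,1,6,3,6) = 1

Coefficients: [3, 2, 1, 6, 3, 6]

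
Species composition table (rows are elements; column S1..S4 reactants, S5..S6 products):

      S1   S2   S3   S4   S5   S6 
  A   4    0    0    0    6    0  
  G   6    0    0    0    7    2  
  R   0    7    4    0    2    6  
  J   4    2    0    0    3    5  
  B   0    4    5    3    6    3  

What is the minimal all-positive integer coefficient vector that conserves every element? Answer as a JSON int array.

A: 6·4+4·0+1·0+5·0 = 24 | 4·6+4·0 = 24
G: 6·6+4·0+1·0+5·0 = 36 | 4·7+4·2 = 36
R: 6·0+4·7+1·4+5·0 = 32 | 4·2+4·6 = 32
J: 6·4+4·2+1·0+5·0 = 32 | 4·3+4·5 = 32
B: 6·0+4·4+1·5+5·3 = 36 | 4·6+4·3 = 36
gcd(6,4,1,5,4,4) = 1

Coefficients: [6, 4, 1, 5, 4, 4]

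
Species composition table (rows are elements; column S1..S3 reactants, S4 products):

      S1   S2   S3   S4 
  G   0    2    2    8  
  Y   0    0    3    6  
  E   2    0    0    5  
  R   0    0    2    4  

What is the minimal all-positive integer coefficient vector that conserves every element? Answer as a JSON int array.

G: 5·0+4·2+4·2 = 16 | 2·8 = 16
Y: 5·0+4·0+4·3 = 12 | 2·6 = 12
E: 5·2+4·0+4·0 = 10 | 2·5 = 10
R: 5·0+4·0+4·2 = 8 | 2·4 = 8
gcd(5,4,4,2) = 1

Coefficients: [5, 4, 4, 2]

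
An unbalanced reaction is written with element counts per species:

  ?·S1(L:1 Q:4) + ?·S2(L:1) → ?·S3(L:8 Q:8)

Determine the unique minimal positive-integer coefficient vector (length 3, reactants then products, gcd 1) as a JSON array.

Coefficients: [2, 6, 1]

L: 2·1+6·1 = 8 | 1·8 = 8
Q: 2·4+6·0 = 8 | 1·8 = 8
gcd(2,6,1) = 1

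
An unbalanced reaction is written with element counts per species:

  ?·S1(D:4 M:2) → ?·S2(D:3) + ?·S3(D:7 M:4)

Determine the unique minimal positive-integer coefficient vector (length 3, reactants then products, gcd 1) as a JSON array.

Coefficients: [6, 1, 3]

D: 6·4 = 24 | 1·3+3·7 = 24
M: 6·2 = 12 | 1·0+3·4 = 12
gcd(6,1,3) = 1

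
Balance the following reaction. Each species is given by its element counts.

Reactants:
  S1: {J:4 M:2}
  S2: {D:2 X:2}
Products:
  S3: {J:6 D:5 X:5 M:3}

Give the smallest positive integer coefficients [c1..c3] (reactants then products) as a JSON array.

Coefficients: [3, 5, 2]

J: 3·4+5·0 = 12 | 2·6 = 12
D: 3·0+5·2 = 10 | 2·5 = 10
X: 3·0+5·2 = 10 | 2·5 = 10
M: 3·2+5·0 = 6 | 2·3 = 6
gcd(3,5,2) = 1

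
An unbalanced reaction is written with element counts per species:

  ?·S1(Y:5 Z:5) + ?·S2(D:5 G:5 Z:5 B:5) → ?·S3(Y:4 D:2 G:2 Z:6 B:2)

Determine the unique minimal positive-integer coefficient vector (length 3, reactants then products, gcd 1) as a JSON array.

Coefficients: [4, 2, 5]

Y: 4·5+2·0 = 20 | 5·4 = 20
D: 4·0+2·5 = 10 | 5·2 = 10
G: 4·0+2·5 = 10 | 5·2 = 10
Z: 4·5+2·5 = 30 | 5·6 = 30
B: 4·0+2·5 = 10 | 5·2 = 10
gcd(4,2,5) = 1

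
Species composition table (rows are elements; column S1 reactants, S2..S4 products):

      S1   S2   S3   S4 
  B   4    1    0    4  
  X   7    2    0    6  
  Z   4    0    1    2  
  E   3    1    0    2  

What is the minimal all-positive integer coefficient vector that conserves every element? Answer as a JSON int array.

Coefficients: [2, 4, 6, 1]

B: 2·4 = 8 | 4·1+6·0+1·4 = 8
X: 2·7 = 14 | 4·2+6·0+1·6 = 14
Z: 2·4 = 8 | 4·0+6·1+1·2 = 8
E: 2·3 = 6 | 4·1+6·0+1·2 = 6
gcd(2,4,6,1) = 1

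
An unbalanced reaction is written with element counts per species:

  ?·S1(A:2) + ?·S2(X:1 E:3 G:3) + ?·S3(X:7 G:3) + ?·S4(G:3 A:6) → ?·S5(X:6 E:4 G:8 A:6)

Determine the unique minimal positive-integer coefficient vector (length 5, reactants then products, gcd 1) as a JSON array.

Coefficients: [3, 4, 2, 2, 3]

X: 3·0+4·1+2·7+2·0 = 18 | 3·6 = 18
E: 3·0+4·3+2·0+2·0 = 12 | 3·4 = 12
G: 3·0+4·3+2·3+2·3 = 24 | 3·8 = 24
A: 3·2+4·0+2·0+2·6 = 18 | 3·6 = 18
gcd(3,4,2,2,3) = 1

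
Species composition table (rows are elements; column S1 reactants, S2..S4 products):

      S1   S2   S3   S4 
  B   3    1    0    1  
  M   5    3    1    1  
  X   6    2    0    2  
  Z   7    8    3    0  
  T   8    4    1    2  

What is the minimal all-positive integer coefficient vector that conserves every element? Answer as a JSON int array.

Coefficients: [2, 1, 2, 5]

B: 2·3 = 6 | 1·1+2·0+5·1 = 6
M: 2·5 = 10 | 1·3+2·1+5·1 = 10
X: 2·6 = 12 | 1·2+2·0+5·2 = 12
Z: 2·7 = 14 | 1·8+2·3+5·0 = 14
T: 2·8 = 16 | 1·4+2·1+5·2 = 16
gcd(2,1,2,5) = 1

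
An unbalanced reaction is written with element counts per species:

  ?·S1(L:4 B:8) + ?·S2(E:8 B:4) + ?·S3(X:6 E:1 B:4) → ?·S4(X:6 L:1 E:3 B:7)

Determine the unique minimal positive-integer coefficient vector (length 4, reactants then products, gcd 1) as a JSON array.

X: 1·0+1·0+4·6 = 24 | 4·6 = 24
L: 1·4+1·0+4·0 = 4 | 4·1 = 4
E: 1·0+1·8+4·1 = 12 | 4·3 = 12
B: 1·8+1·4+4·4 = 28 | 4·7 = 28
gcd(1,1,4,4) = 1

Coefficients: [1, 1, 4, 4]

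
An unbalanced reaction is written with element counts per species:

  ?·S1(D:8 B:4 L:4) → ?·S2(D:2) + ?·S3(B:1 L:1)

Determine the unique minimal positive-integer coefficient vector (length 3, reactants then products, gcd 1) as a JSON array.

Coefficients: [1, 4, 4]

D: 1·8 = 8 | 4·2+4·0 = 8
B: 1·4 = 4 | 4·0+4·1 = 4
L: 1·4 = 4 | 4·0+4·1 = 4
gcd(1,4,4) = 1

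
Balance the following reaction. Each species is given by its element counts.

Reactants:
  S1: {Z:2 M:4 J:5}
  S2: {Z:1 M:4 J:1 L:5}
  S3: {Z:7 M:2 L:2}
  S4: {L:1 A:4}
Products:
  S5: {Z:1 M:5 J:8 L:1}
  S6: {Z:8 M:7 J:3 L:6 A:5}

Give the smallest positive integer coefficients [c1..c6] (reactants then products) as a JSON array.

Coefficients: [5, 3, 3, 5, 2, 4]

Z: 5·2+3·1+3·7+5·0 = 34 | 2·1+4·8 = 34
M: 5·4+3·4+3·2+5·0 = 38 | 2·5+4·7 = 38
J: 5·5+3·1+3·0+5·0 = 28 | 2·8+4·3 = 28
L: 5·0+3·5+3·2+5·1 = 26 | 2·1+4·6 = 26
A: 5·0+3·0+3·0+5·4 = 20 | 2·0+4·5 = 20
gcd(5,3,3,5,2,4) = 1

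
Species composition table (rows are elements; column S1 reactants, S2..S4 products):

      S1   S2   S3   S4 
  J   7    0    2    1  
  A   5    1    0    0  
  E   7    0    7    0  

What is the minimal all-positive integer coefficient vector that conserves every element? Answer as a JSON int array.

J: 1·7 = 7 | 5·0+1·2+5·1 = 7
A: 1·5 = 5 | 5·1+1·0+5·0 = 5
E: 1·7 = 7 | 5·0+1·7+5·0 = 7
gcd(1,5,1,5) = 1

Coefficients: [1, 5, 1, 5]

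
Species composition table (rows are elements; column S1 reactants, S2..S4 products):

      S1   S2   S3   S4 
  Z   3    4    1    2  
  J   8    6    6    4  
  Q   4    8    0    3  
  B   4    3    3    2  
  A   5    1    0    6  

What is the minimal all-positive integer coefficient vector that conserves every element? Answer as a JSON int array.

Coefficients: [5, 1, 3, 4]

Z: 5·3 = 15 | 1·4+3·1+4·2 = 15
J: 5·8 = 40 | 1·6+3·6+4·4 = 40
Q: 5·4 = 20 | 1·8+3·0+4·3 = 20
B: 5·4 = 20 | 1·3+3·3+4·2 = 20
A: 5·5 = 25 | 1·1+3·0+4·6 = 25
gcd(5,1,3,4) = 1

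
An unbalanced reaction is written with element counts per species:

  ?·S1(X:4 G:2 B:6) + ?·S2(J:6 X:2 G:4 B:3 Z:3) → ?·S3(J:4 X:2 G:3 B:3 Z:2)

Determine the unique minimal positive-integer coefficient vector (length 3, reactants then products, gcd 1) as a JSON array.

J: 1·0+4·6 = 24 | 6·4 = 24
X: 1·4+4·2 = 12 | 6·2 = 12
G: 1·2+4·4 = 18 | 6·3 = 18
B: 1·6+4·3 = 18 | 6·3 = 18
Z: 1·0+4·3 = 12 | 6·2 = 12
gcd(1,4,6) = 1

Coefficients: [1, 4, 6]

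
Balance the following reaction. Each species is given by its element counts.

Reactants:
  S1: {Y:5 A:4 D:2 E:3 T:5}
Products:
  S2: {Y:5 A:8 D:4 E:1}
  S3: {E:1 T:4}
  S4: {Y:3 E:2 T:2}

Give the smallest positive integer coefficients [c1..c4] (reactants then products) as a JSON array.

Coefficients: [6, 3, 5, 5]

Y: 6·5 = 30 | 3·5+5·0+5·3 = 30
A: 6·4 = 24 | 3·8+5·0+5·0 = 24
D: 6·2 = 12 | 3·4+5·0+5·0 = 12
E: 6·3 = 18 | 3·1+5·1+5·2 = 18
T: 6·5 = 30 | 3·0+5·4+5·2 = 30
gcd(6,3,5,5) = 1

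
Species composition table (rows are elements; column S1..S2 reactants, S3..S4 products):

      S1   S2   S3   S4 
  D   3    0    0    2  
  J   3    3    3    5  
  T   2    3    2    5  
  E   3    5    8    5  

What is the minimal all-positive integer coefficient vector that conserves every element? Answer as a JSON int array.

D: 2·3+5·0 = 6 | 2·0+3·2 = 6
J: 2·3+5·3 = 21 | 2·3+3·5 = 21
T: 2·2+5·3 = 19 | 2·2+3·5 = 19
E: 2·3+5·5 = 31 | 2·8+3·5 = 31
gcd(2,5,2,3) = 1

Coefficients: [2, 5, 2, 3]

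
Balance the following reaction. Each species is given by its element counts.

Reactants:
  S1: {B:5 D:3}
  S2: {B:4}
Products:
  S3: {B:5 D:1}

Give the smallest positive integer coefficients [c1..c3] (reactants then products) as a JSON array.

B: 2·5+5·4 = 30 | 6·5 = 30
D: 2·3+5·0 = 6 | 6·1 = 6
gcd(2,5,6) = 1

Coefficients: [2, 5, 6]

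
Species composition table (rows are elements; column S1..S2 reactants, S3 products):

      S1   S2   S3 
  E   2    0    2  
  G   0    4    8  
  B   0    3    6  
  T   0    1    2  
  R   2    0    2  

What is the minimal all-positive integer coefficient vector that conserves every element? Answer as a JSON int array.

E: 1·2+2·0 = 2 | 1·2 = 2
G: 1·0+2·4 = 8 | 1·8 = 8
B: 1·0+2·3 = 6 | 1·6 = 6
T: 1·0+2·1 = 2 | 1·2 = 2
R: 1·2+2·0 = 2 | 1·2 = 2
gcd(1,2,1) = 1

Coefficients: [1, 2, 1]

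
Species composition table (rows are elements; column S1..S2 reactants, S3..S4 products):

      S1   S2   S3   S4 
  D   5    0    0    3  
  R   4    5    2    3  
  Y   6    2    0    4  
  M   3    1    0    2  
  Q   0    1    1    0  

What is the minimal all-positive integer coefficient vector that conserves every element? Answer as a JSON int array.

Coefficients: [3, 1, 1, 5]

D: 3·5+1·0 = 15 | 1·0+5·3 = 15
R: 3·4+1·5 = 17 | 1·2+5·3 = 17
Y: 3·6+1·2 = 20 | 1·0+5·4 = 20
M: 3·3+1·1 = 10 | 1·0+5·2 = 10
Q: 3·0+1·1 = 1 | 1·1+5·0 = 1
gcd(3,1,1,5) = 1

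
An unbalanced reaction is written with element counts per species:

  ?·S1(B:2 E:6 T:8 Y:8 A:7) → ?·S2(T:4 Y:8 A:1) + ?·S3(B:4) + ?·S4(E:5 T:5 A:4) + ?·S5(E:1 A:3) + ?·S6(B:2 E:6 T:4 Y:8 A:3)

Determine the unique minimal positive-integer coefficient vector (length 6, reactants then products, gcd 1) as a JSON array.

B: 5·2 = 10 | 4·0+2·4+4·0+4·0+1·2 = 10
E: 5·6 = 30 | 4·0+2·0+4·5+4·1+1·6 = 30
T: 5·8 = 40 | 4·4+2·0+4·5+4·0+1·4 = 40
Y: 5·8 = 40 | 4·8+2·0+4·0+4·0+1·8 = 40
A: 5·7 = 35 | 4·1+2·0+4·4+4·3+1·3 = 35
gcd(5,4,2,4,4,1) = 1

Coefficients: [5, 4, 2, 4, 4, 1]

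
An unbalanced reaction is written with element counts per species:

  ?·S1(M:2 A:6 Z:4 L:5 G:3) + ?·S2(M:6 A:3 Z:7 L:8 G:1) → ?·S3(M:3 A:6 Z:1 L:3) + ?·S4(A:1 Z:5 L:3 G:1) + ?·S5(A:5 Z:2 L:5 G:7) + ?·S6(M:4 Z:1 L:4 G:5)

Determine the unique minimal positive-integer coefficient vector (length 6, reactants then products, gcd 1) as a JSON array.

M: 5·2+1·6 = 16 | 4·3+4·0+1·0+1·4 = 16
A: 5·6+1·3 = 33 | 4·6+4·1+1·5+1·0 = 33
Z: 5·4+1·7 = 27 | 4·1+4·5+1·2+1·1 = 27
L: 5·5+1·8 = 33 | 4·3+4·3+1·5+1·4 = 33
G: 5·3+1·1 = 16 | 4·0+4·1+1·7+1·5 = 16
gcd(5,1,4,4,1,1) = 1

Coefficients: [5, 1, 4, 4, 1, 1]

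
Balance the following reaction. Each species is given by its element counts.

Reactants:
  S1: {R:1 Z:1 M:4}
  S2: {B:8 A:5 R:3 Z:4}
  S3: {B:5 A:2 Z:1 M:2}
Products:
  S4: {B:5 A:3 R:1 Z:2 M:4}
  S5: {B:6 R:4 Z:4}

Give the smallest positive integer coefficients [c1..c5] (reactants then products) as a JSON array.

Coefficients: [4, 2, 4, 6, 1]

B: 4·0+2·8+4·5 = 36 | 6·5+1·6 = 36
A: 4·0+2·5+4·2 = 18 | 6·3+1·0 = 18
R: 4·1+2·3+4·0 = 10 | 6·1+1·4 = 10
Z: 4·1+2·4+4·1 = 16 | 6·2+1·4 = 16
M: 4·4+2·0+4·2 = 24 | 6·4+1·0 = 24
gcd(4,2,4,6,1) = 1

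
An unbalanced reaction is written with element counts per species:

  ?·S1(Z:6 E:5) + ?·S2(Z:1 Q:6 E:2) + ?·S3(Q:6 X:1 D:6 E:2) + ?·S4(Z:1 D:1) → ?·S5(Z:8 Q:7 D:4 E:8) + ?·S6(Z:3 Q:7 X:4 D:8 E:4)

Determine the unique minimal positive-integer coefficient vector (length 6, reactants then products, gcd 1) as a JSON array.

Z: 6·6+3·1+4·0+4·1 = 43 | 5·8+1·3 = 43
Q: 6·0+3·6+4·6+4·0 = 42 | 5·7+1·7 = 42
X: 6·0+3·0+4·1+4·0 = 4 | 5·0+1·4 = 4
D: 6·0+3·0+4·6+4·1 = 28 | 5·4+1·8 = 28
E: 6·5+3·2+4·2+4·0 = 44 | 5·8+1·4 = 44
gcd(6,3,4,4,5,1) = 1

Coefficients: [6, 3, 4, 4, 5, 1]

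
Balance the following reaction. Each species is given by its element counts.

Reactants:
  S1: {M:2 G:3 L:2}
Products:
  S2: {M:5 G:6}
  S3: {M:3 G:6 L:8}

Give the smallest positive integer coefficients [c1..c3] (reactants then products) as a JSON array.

Coefficients: [4, 1, 1]

M: 4·2 = 8 | 1·5+1·3 = 8
G: 4·3 = 12 | 1·6+1·6 = 12
L: 4·2 = 8 | 1·0+1·8 = 8
gcd(4,1,1) = 1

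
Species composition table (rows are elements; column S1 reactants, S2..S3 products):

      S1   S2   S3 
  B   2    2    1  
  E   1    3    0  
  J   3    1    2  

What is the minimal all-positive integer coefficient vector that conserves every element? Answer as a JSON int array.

Coefficients: [3, 1, 4]

B: 3·2 = 6 | 1·2+4·1 = 6
E: 3·1 = 3 | 1·3+4·0 = 3
J: 3·3 = 9 | 1·1+4·2 = 9
gcd(3,1,4) = 1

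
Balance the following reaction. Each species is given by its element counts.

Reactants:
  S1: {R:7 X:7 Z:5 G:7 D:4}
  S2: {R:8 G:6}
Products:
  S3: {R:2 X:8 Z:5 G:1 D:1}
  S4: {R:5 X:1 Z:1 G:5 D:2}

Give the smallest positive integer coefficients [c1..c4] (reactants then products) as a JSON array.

Coefficients: [3, 1, 2, 5]

R: 3·7+1·8 = 29 | 2·2+5·5 = 29
X: 3·7+1·0 = 21 | 2·8+5·1 = 21
Z: 3·5+1·0 = 15 | 2·5+5·1 = 15
G: 3·7+1·6 = 27 | 2·1+5·5 = 27
D: 3·4+1·0 = 12 | 2·1+5·2 = 12
gcd(3,1,2,5) = 1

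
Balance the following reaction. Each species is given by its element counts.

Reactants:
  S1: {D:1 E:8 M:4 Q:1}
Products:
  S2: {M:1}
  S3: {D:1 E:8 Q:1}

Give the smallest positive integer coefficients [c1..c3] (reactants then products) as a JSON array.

D: 1·1 = 1 | 4·0+1·1 = 1
E: 1·8 = 8 | 4·0+1·8 = 8
M: 1·4 = 4 | 4·1+1·0 = 4
Q: 1·1 = 1 | 4·0+1·1 = 1
gcd(1,4,1) = 1

Coefficients: [1, 4, 1]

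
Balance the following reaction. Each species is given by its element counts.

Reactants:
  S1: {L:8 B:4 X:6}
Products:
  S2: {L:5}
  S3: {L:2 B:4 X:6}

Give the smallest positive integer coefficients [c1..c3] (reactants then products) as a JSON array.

L: 5·8 = 40 | 6·5+5·2 = 40
B: 5·4 = 20 | 6·0+5·4 = 20
X: 5·6 = 30 | 6·0+5·6 = 30
gcd(5,6,5) = 1

Coefficients: [5, 6, 5]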